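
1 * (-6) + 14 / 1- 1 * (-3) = 11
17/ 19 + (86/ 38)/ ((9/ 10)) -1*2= 241/ 171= 1.41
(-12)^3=-1728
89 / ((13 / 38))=3382 / 13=260.15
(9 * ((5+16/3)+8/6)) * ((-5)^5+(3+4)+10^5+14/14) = 10172715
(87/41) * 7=609/41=14.85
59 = 59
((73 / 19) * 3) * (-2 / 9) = -146 / 57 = -2.56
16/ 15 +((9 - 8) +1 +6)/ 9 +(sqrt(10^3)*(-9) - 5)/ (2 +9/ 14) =-107.62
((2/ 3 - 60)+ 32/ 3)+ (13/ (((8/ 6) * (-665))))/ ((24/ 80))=-38875/ 798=-48.72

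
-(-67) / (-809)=-67 / 809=-0.08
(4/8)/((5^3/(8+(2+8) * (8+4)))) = 0.51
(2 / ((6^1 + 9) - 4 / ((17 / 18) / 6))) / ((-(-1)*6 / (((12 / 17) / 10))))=-2 / 885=-0.00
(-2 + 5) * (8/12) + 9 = 11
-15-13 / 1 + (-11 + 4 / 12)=-38.67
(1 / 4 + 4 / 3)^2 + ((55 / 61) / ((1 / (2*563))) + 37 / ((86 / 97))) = 400180351 / 377712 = 1059.49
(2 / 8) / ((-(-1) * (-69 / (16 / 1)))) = -4 / 69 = -0.06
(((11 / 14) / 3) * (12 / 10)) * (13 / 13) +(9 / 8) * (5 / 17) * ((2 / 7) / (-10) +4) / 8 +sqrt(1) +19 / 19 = 2.48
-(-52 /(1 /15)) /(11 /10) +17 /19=148387 /209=709.99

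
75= 75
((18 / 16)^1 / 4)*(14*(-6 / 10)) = -189 / 80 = -2.36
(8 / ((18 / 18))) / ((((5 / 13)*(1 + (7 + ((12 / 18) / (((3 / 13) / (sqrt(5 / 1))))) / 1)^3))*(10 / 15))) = 25292103876 / 1876044995-11300242122*sqrt(5) / 1876044995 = 0.01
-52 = -52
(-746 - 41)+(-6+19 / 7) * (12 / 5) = -27821 / 35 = -794.89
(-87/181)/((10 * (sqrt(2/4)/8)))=-348 * sqrt(2)/905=-0.54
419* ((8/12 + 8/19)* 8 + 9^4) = 156904187/57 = 2752705.04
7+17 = 24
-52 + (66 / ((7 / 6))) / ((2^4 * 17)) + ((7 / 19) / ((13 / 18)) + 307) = 30065289 / 117572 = 255.72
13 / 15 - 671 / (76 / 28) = -70208 / 285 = -246.34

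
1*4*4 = 16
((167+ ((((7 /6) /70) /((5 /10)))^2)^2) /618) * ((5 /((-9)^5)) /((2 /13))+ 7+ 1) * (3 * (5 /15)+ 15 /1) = 127792140074719 /3694843552500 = 34.59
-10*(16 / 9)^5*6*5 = -104857600 / 19683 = -5327.32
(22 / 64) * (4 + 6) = 55 / 16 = 3.44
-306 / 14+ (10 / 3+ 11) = -158 / 21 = -7.52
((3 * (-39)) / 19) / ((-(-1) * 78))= -3 / 38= -0.08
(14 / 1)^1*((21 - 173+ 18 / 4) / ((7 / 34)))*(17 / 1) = -170510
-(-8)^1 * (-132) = -1056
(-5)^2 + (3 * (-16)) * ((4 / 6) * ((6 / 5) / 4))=77 / 5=15.40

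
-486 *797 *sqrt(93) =-387342 *sqrt(93) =-3735390.97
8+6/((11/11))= 14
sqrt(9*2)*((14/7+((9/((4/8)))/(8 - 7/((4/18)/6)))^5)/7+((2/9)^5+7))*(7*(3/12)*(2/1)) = 585069982868873591*sqrt(2)/7647406264772766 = 108.20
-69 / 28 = -2.46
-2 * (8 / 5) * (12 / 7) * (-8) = 1536 / 35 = 43.89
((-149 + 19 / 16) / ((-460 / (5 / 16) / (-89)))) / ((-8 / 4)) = 210485 / 47104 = 4.47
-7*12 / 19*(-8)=672 / 19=35.37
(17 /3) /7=17 /21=0.81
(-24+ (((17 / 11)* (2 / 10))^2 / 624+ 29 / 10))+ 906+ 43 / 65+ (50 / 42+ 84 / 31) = 889.46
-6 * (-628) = 3768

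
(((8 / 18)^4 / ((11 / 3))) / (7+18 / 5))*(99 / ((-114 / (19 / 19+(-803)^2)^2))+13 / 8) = -8781272250392480 / 24225399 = -362482048.30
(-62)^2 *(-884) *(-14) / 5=47573344 / 5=9514668.80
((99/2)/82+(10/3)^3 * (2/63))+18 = 19.78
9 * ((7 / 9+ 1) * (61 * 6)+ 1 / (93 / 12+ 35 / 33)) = 6811716 / 1163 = 5857.02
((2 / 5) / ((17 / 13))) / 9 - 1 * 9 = -6859 / 765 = -8.97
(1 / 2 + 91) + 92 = 367 / 2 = 183.50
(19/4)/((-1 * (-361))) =1/76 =0.01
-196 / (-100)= 49 / 25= 1.96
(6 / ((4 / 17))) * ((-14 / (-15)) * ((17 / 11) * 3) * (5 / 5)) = 6069 / 55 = 110.35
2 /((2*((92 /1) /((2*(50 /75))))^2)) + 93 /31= 14284 /4761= 3.00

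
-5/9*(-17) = 85/9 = 9.44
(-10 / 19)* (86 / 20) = -43 / 19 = -2.26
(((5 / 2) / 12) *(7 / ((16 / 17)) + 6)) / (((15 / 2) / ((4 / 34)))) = 215 / 4896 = 0.04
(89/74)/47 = 89/3478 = 0.03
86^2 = 7396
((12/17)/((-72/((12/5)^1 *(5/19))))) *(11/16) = -11/2584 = -0.00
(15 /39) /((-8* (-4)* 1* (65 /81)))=81 /5408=0.01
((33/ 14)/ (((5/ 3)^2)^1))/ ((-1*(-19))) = 297/ 6650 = 0.04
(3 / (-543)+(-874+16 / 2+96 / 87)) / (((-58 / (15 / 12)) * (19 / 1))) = 22699355 / 23137592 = 0.98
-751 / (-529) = 1.42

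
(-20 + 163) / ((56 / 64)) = 1144 / 7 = 163.43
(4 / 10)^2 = 4 / 25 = 0.16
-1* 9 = -9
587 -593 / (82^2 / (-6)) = 1975273 / 3362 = 587.53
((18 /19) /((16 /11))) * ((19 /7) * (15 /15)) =99 /56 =1.77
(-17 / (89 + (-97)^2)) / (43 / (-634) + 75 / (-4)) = 10778 / 113315889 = 0.00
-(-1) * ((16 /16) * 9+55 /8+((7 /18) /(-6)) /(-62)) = 53153 /3348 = 15.88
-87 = -87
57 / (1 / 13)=741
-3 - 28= -31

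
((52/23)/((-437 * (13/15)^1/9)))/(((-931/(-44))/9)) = -213840/9357481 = -0.02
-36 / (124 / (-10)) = 90 / 31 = 2.90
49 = 49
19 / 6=3.17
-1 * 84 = -84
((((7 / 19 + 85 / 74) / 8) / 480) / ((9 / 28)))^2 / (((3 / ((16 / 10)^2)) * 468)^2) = 0.00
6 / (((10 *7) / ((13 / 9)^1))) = 13 / 105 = 0.12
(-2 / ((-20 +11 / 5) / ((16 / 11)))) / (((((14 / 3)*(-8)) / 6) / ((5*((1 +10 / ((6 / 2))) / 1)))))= -3900 / 6853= -0.57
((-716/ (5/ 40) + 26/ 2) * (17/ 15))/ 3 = -2159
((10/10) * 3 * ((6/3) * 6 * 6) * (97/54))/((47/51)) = 421.02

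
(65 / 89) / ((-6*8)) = -0.02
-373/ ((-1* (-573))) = -373/ 573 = -0.65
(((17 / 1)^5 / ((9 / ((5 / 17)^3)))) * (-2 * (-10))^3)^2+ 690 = 83521000000055890 / 81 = 1031123456790813.46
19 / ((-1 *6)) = -19 / 6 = -3.17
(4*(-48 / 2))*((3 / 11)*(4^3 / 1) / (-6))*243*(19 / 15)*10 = 9455616 / 11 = 859601.45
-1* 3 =-3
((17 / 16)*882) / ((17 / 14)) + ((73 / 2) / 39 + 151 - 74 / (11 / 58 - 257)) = 715654859 / 774540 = 923.97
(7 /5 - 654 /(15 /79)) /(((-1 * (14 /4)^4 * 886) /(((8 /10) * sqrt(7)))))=110176 * sqrt(7) /5318215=0.05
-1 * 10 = -10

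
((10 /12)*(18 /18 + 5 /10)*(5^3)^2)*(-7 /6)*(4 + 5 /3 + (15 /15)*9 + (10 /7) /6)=-24453125 /72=-339626.74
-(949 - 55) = -894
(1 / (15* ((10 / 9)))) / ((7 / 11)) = 33 / 350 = 0.09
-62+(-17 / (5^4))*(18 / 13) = -62.04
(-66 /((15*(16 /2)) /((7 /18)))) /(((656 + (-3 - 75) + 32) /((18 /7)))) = -11 /12200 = -0.00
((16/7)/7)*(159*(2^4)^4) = 166723584/49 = 3402522.12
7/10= 0.70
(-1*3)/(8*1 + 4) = -1/4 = -0.25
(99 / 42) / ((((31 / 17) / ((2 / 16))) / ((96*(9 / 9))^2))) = 323136 / 217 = 1489.11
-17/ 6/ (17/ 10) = -5/ 3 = -1.67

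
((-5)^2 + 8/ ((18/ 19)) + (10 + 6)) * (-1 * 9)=-445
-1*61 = -61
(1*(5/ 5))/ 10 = 1/ 10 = 0.10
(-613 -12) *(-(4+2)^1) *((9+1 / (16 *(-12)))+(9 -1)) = 2039375 / 32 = 63730.47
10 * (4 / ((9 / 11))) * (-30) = -4400 / 3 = -1466.67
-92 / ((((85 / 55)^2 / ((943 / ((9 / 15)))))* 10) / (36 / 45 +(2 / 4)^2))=-18370583 / 2890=-6356.60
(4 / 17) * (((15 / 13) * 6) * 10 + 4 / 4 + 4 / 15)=54988 / 3315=16.59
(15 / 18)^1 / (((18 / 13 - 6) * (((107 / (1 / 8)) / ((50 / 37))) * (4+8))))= -325 / 13682304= -0.00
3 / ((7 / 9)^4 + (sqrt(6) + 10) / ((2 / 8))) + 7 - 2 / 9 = 4073420262592 / 594074430585 - 516560652 * sqrt(6) / 66008270065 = 6.84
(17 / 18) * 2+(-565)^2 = 2873042 / 9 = 319226.89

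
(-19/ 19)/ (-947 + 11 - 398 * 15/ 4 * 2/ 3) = 1/ 1931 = 0.00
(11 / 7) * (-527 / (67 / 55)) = -318835 / 469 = -679.82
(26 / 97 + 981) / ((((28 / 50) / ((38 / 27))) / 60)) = 904238500 / 6111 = 147968.99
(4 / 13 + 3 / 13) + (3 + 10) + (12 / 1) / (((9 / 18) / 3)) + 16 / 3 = 3544 / 39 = 90.87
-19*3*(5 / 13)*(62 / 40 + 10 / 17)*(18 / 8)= -372951 / 3536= -105.47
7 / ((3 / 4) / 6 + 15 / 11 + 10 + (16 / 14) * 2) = 4312 / 8485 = 0.51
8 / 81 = 0.10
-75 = -75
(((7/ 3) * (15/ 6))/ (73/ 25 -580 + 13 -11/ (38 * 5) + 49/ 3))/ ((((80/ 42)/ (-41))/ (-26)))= -37216725/ 6244972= -5.96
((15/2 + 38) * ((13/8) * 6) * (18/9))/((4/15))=53235/16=3327.19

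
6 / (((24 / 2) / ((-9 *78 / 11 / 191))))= -0.17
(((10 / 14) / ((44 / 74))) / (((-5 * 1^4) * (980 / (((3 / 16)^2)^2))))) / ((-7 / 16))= 2997 / 4327178240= 0.00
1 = 1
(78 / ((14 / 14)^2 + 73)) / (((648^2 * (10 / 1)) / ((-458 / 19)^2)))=681733 / 4673881440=0.00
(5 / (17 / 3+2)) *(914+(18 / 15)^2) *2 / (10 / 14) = 961212 / 575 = 1671.67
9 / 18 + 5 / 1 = 11 / 2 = 5.50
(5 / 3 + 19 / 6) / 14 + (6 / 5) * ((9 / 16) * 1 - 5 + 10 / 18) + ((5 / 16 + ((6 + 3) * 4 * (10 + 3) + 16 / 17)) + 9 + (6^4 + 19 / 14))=50588263 / 28560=1771.30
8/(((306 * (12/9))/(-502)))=-502/51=-9.84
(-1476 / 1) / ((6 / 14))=-3444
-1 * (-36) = 36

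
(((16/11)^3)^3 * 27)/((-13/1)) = -1855425871872/30653319983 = -60.53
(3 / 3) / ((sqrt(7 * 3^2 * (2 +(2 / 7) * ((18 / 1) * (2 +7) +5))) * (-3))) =-sqrt(87) / 1566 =-0.01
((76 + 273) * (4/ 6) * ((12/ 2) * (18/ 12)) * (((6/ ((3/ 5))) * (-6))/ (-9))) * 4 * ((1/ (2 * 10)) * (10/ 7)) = 27920/ 7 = 3988.57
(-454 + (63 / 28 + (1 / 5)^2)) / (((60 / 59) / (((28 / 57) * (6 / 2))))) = -654.58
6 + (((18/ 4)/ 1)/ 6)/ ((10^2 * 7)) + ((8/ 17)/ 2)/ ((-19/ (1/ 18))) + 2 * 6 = 146515921/ 8139600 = 18.00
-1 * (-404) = 404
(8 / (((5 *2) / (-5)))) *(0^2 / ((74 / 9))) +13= 13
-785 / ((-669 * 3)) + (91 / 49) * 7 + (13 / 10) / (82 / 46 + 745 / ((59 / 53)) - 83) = 71496855389 / 5338238670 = 13.39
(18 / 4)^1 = 9 / 2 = 4.50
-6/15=-0.40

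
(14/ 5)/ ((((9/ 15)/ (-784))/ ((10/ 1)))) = -36586.67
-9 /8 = -1.12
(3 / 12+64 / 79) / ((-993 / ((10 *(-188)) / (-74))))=-78725 / 2902539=-0.03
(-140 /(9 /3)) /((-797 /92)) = 12880 /2391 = 5.39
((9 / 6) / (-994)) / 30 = -1 / 19880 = -0.00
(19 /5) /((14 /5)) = 19 /14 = 1.36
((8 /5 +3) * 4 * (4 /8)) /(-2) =-23 /5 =-4.60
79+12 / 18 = 239 / 3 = 79.67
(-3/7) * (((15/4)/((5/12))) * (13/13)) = -27/7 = -3.86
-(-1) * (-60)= -60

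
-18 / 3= -6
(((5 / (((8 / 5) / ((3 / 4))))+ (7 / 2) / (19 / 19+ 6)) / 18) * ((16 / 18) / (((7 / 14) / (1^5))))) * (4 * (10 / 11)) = 910 / 891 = 1.02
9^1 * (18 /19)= 162 /19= 8.53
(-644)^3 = -267089984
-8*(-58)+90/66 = 5119/11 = 465.36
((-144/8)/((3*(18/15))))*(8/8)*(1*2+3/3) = -15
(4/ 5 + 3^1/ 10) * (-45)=-99/ 2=-49.50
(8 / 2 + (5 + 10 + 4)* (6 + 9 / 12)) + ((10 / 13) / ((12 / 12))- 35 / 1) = 5097 / 52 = 98.02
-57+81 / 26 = -1401 / 26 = -53.88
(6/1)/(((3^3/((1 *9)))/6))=12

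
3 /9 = 1 /3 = 0.33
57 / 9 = 19 / 3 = 6.33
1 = 1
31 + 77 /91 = 414 /13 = 31.85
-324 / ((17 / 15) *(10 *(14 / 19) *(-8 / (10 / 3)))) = 7695 / 476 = 16.17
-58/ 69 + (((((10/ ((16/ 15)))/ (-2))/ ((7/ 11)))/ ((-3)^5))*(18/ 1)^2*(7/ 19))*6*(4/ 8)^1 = 52517/ 5244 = 10.01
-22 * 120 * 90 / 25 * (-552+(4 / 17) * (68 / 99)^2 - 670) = 383223488 / 33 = 11612832.97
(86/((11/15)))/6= 215/11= 19.55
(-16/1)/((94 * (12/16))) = -32/141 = -0.23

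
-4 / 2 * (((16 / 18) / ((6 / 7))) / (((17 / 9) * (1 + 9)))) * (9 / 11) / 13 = -84 / 12155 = -0.01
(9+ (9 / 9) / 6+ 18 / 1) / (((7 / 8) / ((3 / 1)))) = 652 / 7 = 93.14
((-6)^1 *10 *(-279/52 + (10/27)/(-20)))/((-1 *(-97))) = 37795/11349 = 3.33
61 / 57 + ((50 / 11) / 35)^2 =367369 / 337953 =1.09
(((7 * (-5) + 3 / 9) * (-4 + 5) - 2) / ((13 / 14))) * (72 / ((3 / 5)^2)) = -308000 / 39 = -7897.44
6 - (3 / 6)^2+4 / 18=215 / 36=5.97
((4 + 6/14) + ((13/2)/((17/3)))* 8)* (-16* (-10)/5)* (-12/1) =-621696/119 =-5224.34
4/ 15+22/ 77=58/ 105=0.55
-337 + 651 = 314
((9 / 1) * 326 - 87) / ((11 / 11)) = 2847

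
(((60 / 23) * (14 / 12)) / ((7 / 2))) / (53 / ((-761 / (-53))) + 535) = 3805 / 2357178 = 0.00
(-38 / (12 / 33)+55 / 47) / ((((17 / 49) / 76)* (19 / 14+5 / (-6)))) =-43212.85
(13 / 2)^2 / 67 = 169 / 268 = 0.63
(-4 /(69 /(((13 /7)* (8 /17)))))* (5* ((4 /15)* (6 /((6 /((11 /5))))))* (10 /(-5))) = 36608 /123165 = 0.30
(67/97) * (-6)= -402/97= -4.14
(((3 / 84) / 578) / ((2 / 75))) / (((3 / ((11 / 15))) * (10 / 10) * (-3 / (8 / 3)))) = -55 / 109242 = -0.00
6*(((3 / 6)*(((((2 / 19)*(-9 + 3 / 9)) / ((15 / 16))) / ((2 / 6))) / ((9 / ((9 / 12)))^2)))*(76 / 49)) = -208 / 2205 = -0.09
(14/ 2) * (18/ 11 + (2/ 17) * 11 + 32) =45724/ 187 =244.51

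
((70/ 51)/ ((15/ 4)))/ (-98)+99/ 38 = 105877/ 40698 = 2.60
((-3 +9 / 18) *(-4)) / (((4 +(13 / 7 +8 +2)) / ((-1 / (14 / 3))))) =-5 / 37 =-0.14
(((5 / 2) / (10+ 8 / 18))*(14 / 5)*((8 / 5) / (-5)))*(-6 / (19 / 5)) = 0.34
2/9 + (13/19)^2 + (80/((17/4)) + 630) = 35874601/55233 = 649.51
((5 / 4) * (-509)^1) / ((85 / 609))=-309981 / 68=-4558.54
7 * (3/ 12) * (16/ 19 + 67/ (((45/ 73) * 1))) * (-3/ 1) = -655543/ 1140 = -575.04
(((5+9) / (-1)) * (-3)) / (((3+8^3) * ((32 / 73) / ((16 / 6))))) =511 / 1030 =0.50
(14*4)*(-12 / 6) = -112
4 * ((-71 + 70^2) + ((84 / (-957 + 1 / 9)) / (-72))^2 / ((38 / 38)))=1432600964345 / 74166544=19316.00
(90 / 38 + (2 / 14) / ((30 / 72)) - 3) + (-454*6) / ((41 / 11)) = -19933932 / 27265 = -731.12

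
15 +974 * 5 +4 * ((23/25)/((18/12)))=4887.45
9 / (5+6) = 9 / 11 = 0.82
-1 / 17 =-0.06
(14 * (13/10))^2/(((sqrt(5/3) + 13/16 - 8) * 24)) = -54418/27425 - 37856 * sqrt(15)/411375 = -2.34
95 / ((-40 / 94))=-893 / 4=-223.25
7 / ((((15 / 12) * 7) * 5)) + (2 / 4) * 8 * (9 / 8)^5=1508993 / 204800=7.37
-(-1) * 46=46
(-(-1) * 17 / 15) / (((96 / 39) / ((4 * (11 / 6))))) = 3.38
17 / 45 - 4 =-163 / 45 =-3.62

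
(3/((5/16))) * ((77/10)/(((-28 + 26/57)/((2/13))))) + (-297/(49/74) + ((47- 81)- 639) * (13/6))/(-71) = 26.44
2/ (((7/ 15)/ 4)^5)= 1555200000/ 16807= 92532.87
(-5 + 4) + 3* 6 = 17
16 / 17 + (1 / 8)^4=65553 / 69632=0.94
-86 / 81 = -1.06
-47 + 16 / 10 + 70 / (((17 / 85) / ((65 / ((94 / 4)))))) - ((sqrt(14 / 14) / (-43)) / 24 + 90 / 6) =220132027 / 242520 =907.69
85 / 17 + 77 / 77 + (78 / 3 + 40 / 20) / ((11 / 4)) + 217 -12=2433 / 11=221.18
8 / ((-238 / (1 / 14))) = -2 / 833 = -0.00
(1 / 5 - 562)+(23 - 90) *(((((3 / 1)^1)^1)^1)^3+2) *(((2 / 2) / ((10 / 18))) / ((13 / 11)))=-228874 / 65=-3521.14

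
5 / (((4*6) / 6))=5 / 4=1.25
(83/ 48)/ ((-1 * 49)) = -83/ 2352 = -0.04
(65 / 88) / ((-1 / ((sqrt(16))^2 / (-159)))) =130 / 1749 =0.07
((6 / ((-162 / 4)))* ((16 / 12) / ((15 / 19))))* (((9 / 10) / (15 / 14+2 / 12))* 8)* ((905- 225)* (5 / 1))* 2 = -1157632 / 117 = -9894.29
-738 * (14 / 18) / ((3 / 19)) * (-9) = 32718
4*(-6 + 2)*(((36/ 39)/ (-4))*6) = 288/ 13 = 22.15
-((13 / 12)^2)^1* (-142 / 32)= 11999 / 2304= 5.21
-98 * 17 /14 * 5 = -595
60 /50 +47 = 241 /5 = 48.20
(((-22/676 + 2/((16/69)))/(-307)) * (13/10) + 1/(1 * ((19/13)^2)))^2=2476513721163889/13284886041606400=0.19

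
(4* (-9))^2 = 1296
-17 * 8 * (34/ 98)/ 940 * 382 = -220796/ 11515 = -19.17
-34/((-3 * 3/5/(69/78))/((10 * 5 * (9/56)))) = 48875/364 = 134.27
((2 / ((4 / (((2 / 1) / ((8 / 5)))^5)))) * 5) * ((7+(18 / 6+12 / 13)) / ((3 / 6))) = 1109375 / 6656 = 166.67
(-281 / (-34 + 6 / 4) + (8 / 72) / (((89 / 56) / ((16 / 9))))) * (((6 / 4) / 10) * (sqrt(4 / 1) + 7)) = 2054849 / 173550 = 11.84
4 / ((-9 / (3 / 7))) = -4 / 21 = -0.19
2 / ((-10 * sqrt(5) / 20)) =-4 * sqrt(5) / 5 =-1.79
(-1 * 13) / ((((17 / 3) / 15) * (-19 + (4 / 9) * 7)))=405 / 187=2.17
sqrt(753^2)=753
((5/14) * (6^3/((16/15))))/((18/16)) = 450/7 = 64.29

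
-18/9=-2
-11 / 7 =-1.57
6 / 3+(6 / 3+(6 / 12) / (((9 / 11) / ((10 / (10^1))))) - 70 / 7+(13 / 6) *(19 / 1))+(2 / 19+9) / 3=6637 / 171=38.81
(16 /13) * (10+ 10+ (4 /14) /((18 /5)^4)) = 14697890 /597051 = 24.62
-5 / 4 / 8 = -5 / 32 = -0.16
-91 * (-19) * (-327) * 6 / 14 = -242307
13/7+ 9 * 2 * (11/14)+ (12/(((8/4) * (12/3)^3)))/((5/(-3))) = 2551/160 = 15.94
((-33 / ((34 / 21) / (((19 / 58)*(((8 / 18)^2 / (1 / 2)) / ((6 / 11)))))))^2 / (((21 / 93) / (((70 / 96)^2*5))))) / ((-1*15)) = -1404991720825 / 76542935472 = -18.36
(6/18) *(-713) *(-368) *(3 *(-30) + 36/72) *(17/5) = -399217256/15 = -26614483.73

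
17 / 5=3.40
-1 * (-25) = 25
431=431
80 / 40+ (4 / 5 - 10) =-36 / 5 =-7.20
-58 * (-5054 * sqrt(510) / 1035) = 293132 * sqrt(510) / 1035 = 6395.99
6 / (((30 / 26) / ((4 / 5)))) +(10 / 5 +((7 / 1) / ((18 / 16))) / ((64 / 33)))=5621 / 600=9.37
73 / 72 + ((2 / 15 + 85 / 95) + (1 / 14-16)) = -664891 / 47880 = -13.89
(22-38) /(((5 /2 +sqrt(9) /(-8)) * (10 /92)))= -5888 /85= -69.27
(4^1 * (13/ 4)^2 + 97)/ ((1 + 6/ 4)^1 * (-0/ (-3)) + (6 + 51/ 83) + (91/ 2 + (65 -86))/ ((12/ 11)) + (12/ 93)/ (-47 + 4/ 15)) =6027875166/ 1258387883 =4.79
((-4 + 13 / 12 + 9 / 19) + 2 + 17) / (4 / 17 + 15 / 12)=64175 / 5757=11.15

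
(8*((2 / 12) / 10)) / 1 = 0.13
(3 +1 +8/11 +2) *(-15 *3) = -3330/11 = -302.73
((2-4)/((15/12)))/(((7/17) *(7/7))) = -136/35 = -3.89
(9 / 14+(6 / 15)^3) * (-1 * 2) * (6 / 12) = -1237 / 1750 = -0.71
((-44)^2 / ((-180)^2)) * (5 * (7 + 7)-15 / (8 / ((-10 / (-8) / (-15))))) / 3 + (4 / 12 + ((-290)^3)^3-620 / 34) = -9588643204210374240010908887 / 660960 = -14507145975869000000016.50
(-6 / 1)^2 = 36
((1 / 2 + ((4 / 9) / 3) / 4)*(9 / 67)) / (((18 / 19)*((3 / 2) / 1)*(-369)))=-551 / 4005126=-0.00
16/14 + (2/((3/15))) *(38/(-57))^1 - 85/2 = -2017/42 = -48.02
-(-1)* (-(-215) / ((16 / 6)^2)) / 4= 1935 / 256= 7.56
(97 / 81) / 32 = 97 / 2592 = 0.04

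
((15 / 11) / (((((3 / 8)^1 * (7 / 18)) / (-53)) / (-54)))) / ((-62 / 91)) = -13394160 / 341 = -39279.06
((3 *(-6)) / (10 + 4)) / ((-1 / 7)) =9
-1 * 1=-1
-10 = -10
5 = 5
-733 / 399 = -1.84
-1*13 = -13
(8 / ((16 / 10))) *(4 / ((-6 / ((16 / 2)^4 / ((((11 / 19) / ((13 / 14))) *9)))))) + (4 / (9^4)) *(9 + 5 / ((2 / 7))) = -1229221918 / 505197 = -2433.15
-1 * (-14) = 14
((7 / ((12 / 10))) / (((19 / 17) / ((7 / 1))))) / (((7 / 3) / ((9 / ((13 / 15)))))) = 80325 / 494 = 162.60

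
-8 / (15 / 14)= -112 / 15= -7.47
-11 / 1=-11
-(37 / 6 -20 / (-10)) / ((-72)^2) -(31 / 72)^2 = -5815 / 31104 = -0.19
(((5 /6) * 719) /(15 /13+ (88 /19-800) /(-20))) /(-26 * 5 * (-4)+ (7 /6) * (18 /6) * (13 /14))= 683050 /24410337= 0.03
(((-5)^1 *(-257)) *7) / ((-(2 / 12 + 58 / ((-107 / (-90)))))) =-5774790 / 31427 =-183.75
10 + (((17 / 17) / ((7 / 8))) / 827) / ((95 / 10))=1099926 / 109991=10.00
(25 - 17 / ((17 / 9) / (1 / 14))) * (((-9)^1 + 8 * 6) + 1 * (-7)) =5456 / 7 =779.43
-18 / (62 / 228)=-2052 / 31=-66.19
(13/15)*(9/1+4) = 169/15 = 11.27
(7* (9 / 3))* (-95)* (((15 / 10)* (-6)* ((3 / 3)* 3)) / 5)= 10773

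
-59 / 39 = -1.51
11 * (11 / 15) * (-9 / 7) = -363 / 35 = -10.37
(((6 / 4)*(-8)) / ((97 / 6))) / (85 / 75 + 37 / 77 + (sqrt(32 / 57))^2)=-0.34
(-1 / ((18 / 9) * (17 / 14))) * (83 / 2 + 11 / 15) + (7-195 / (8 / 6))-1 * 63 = -219.64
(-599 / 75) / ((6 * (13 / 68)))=-20366 / 2925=-6.96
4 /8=1 /2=0.50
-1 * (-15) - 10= 5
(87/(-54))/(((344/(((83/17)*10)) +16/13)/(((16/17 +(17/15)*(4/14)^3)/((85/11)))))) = -3641302379/149384884635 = -0.02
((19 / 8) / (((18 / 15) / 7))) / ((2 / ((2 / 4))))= 665 / 192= 3.46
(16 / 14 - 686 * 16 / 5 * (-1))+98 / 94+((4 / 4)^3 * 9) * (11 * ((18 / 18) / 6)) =7283683 / 3290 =2213.89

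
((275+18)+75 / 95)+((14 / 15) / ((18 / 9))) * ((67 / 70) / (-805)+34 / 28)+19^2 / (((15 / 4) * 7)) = 50491193 / 163875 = 308.11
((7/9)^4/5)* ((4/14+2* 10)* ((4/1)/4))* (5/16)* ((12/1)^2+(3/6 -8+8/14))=6676201/104976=63.60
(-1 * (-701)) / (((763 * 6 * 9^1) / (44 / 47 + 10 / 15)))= 79213 / 2904741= 0.03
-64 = -64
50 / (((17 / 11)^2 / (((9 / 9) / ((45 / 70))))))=84700 / 2601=32.56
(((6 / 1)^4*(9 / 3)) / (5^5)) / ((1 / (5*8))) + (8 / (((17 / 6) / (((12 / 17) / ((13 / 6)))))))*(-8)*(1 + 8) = -38662272 / 2348125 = -16.47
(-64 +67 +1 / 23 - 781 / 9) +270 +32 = 45181 / 207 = 218.27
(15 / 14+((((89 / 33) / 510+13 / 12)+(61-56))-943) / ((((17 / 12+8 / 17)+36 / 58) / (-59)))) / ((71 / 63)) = 2266381600419 / 115876970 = 19558.52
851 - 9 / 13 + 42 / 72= 850.89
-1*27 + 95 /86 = -2227 /86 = -25.90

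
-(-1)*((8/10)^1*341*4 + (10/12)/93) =3044473/2790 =1091.21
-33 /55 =-3 /5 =-0.60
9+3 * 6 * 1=27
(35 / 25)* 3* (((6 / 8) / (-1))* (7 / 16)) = -441 / 320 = -1.38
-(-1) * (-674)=-674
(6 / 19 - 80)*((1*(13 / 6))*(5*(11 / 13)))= -41635 / 57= -730.44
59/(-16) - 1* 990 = -15899/16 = -993.69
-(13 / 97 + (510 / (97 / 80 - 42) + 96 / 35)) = 106646279 / 11077885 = 9.63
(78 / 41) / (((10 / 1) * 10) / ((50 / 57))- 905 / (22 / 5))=-1716 / 82697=-0.02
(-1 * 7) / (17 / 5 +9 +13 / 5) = -0.47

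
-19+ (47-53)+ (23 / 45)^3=-2265958 / 91125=-24.87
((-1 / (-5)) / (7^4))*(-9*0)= 0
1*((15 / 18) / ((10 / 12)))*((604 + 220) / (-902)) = -0.91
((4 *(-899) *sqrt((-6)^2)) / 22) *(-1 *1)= 10788 / 11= 980.73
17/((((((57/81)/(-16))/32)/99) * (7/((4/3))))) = -31021056/133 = -233241.02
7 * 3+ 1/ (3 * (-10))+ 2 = 689/ 30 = 22.97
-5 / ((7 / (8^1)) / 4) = -160 / 7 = -22.86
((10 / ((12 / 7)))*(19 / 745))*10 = 665 / 447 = 1.49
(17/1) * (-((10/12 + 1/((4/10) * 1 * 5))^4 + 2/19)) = -85442/1539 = -55.52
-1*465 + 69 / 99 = -464.30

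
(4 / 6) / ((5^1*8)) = 1 / 60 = 0.02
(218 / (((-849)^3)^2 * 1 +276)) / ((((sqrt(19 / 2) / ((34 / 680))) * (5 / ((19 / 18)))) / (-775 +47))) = -19838 * sqrt(38) / 84261397853718602325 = -0.00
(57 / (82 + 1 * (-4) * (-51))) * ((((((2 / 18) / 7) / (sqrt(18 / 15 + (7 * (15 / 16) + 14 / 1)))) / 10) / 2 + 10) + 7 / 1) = 19 * sqrt(8705) / 52282230 + 969 / 286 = 3.39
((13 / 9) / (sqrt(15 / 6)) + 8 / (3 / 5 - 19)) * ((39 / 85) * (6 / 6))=-78 / 391 + 169 * sqrt(10) / 1275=0.22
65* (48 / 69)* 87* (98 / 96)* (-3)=-277095 / 23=-12047.61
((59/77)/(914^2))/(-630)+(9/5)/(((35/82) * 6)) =142416638993/202625299800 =0.70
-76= -76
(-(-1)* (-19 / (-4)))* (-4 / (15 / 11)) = -209 / 15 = -13.93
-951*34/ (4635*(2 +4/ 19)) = -102391/ 32445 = -3.16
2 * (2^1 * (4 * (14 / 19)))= 11.79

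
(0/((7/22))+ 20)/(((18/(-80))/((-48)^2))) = -204800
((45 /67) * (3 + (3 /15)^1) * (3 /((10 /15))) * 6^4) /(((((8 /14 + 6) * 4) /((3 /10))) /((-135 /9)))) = -3306744 /1541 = -2145.84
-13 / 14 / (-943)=13 / 13202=0.00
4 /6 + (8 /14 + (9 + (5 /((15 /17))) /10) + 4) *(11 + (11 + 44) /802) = 26468093 /168420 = 157.16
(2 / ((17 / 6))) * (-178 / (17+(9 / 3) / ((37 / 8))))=-7.12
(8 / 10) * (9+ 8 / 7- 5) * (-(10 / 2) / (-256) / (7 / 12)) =27 / 196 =0.14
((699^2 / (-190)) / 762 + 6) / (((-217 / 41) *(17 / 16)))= -2968236 / 6358255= -0.47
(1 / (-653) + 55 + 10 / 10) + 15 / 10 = 75093 / 1306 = 57.50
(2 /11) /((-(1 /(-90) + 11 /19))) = -3420 /10681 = -0.32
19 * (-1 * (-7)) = 133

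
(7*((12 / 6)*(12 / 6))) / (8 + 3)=28 / 11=2.55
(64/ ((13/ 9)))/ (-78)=-96/ 169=-0.57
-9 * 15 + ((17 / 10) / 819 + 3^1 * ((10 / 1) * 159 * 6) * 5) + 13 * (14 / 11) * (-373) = 12323730697 / 90090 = 136793.55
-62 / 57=-1.09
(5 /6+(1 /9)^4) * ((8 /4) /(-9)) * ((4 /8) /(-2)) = 0.05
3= 3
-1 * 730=-730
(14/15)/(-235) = -0.00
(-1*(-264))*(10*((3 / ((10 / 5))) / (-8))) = -495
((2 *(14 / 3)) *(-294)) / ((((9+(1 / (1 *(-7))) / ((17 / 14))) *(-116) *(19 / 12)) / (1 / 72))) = 5831 / 249603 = 0.02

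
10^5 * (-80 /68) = -2000000 /17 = -117647.06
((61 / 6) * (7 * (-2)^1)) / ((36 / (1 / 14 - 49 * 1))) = 41785 / 216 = 193.45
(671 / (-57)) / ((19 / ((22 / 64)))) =-0.21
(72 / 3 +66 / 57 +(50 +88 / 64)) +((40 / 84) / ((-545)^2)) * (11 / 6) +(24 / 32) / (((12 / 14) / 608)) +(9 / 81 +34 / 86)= 14897759256281 / 24461078040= 609.04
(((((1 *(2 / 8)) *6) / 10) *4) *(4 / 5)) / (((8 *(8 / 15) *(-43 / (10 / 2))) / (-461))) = 4149 / 688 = 6.03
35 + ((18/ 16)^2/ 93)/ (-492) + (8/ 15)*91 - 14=339367033/ 4880640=69.53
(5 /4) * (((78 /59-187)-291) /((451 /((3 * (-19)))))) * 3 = 6011505 /26609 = 225.92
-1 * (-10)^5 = 100000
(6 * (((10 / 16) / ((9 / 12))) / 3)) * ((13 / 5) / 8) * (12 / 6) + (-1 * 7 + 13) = 85 / 12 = 7.08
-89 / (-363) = 89 / 363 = 0.25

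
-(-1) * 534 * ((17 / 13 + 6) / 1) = 50730 / 13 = 3902.31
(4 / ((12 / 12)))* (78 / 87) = 104 / 29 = 3.59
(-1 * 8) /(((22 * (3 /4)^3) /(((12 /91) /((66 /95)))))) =-48640 /297297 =-0.16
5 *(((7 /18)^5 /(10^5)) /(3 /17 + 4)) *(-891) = -3142909 /33125760000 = -0.00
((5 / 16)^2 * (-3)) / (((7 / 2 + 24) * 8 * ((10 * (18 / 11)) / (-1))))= 1 / 12288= 0.00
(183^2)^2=1121513121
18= 18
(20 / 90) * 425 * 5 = 4250 / 9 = 472.22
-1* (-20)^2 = -400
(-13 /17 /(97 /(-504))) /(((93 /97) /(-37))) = -153.34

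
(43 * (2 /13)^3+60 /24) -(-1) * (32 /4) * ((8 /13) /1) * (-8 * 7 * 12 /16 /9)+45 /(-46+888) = -56229707 /2774811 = -20.26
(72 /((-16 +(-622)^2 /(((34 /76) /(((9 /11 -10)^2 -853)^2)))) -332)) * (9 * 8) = 107523504 /10598907099313091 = 0.00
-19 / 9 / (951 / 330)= -2090 / 2853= -0.73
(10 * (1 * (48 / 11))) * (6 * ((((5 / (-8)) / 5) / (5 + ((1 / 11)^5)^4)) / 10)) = -366954542690487277746 / 560624995777133341001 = -0.65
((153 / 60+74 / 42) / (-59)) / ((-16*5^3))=1811 / 49560000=0.00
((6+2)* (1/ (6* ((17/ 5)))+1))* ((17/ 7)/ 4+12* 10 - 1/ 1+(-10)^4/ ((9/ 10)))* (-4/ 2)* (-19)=11507353306/ 3213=3581498.07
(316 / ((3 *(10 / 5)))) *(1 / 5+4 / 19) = 2054 / 95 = 21.62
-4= -4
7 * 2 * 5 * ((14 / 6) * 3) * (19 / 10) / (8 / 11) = 1280.12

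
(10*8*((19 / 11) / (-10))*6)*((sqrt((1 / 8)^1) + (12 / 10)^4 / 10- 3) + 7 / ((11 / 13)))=-171800736 / 378125- 228*sqrt(2) / 11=-483.66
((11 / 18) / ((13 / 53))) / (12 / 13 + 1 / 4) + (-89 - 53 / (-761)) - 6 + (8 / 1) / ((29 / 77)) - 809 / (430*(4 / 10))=-158938545217 / 2083931532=-76.27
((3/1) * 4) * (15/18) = 10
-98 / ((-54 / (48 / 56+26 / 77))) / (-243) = -644 / 72171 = -0.01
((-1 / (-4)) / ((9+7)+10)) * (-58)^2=841 / 26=32.35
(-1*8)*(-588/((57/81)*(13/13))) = 127008/19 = 6684.63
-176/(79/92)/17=-16192/1343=-12.06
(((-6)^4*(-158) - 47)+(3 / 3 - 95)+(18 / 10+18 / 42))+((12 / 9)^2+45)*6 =-204626.10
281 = 281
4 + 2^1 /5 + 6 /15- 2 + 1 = 19 /5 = 3.80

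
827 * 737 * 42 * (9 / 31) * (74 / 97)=17048906028 / 3007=5669739.28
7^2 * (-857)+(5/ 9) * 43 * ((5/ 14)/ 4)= -21163397/ 504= -41990.87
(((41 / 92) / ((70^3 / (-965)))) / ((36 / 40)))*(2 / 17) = -7913 / 48280680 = -0.00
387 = 387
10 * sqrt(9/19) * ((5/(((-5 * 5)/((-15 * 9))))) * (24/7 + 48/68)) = 398520 * sqrt(19)/2261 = 768.29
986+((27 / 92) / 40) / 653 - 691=708896827 / 2403040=295.00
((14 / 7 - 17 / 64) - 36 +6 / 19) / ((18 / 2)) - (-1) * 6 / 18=-12545 / 3648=-3.44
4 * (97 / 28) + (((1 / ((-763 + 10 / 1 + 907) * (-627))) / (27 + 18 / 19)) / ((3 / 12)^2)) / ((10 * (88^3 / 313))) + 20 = 38914147577927 / 1149363008640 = 33.86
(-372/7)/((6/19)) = -1178/7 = -168.29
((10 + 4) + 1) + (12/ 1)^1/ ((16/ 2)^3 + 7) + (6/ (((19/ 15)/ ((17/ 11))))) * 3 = 1337261/ 36157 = 36.98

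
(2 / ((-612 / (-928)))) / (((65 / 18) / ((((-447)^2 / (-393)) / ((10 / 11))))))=-339941712 / 723775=-469.68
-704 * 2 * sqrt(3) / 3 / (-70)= 704 * sqrt(3) / 105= 11.61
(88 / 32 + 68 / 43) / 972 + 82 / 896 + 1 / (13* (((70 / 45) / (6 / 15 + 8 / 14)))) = 306734003 / 2129924160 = 0.14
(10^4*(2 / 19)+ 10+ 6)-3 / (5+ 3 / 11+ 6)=2517069 / 2356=1068.37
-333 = -333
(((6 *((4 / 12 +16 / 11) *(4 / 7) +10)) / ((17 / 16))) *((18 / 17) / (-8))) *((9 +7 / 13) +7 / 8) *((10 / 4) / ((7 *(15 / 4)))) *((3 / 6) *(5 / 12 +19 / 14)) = -205420191 / 28350322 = -7.25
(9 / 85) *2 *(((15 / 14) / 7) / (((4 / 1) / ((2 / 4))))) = 27 / 6664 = 0.00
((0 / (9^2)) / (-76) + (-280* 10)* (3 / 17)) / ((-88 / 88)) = 8400 / 17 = 494.12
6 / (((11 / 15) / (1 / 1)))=90 / 11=8.18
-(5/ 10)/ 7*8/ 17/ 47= -4/ 5593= -0.00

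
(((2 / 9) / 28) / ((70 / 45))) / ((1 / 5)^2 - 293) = -25 / 1435504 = -0.00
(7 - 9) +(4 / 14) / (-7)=-100 / 49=-2.04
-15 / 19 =-0.79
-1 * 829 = -829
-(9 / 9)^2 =-1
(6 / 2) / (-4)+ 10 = 37 / 4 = 9.25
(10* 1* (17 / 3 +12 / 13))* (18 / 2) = 7710 / 13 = 593.08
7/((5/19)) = 133/5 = 26.60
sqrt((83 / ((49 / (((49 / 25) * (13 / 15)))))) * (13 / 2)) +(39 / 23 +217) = 13 * sqrt(2490) / 150 +5030 / 23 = 223.02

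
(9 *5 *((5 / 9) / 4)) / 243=25 / 972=0.03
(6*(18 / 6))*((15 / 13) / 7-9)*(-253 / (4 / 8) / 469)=109296 / 637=171.58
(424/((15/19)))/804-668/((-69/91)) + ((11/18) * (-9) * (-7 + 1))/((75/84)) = 318506266/346725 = 918.61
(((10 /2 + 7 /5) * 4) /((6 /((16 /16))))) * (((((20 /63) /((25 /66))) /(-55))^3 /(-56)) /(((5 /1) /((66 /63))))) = 0.00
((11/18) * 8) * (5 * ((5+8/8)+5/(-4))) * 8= 8360/9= 928.89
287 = 287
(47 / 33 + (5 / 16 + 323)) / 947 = 171461 / 500016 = 0.34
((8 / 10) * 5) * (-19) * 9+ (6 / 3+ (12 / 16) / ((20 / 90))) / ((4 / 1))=-21845 / 32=-682.66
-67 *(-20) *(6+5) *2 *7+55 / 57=11762575 / 57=206360.96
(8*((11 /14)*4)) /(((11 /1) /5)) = 80 /7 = 11.43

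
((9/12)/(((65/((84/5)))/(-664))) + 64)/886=-10516/143975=-0.07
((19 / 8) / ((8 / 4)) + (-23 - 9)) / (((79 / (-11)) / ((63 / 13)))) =341649 / 16432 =20.79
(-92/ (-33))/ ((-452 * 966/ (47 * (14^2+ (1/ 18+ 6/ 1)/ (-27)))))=-4471909/ 76116348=-0.06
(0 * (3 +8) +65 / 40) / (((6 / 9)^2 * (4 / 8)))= 117 / 16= 7.31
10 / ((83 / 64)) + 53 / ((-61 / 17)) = -35743 / 5063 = -7.06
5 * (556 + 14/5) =2794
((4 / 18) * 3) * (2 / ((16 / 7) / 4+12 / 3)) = 7 / 24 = 0.29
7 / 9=0.78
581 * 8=4648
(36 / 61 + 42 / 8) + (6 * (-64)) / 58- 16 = -118739 / 7076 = -16.78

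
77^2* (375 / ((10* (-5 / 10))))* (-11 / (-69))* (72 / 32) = -14674275 / 92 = -159502.99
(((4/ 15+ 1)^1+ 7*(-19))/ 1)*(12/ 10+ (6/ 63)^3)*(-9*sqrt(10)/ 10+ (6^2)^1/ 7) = -439509824/ 540225+ 54938728*sqrt(10)/ 385875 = -363.34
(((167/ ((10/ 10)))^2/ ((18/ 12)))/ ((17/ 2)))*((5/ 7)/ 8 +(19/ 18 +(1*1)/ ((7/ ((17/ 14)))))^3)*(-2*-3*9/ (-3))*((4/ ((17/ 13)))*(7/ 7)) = -1936086602615932/ 8262136323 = -234332.44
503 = 503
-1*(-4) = 4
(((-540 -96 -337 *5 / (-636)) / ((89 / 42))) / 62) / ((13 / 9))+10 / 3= -93239 / 22811412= -0.00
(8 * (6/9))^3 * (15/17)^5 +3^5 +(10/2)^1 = 467324536/1419857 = 329.13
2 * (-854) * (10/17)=-17080/17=-1004.71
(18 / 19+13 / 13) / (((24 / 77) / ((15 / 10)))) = 2849 / 304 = 9.37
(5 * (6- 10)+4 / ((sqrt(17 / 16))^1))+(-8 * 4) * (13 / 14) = -348 / 7+16 * sqrt(17) / 17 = -45.83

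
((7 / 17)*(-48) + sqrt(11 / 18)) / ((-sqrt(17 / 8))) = sqrt(34)*(2016-17*sqrt(22)) / 867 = 13.02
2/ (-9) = -2/ 9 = -0.22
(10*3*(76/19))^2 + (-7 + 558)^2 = 318001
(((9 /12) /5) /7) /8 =3 /1120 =0.00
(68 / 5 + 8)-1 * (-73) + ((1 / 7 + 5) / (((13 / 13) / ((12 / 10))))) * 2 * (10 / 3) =4751 / 35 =135.74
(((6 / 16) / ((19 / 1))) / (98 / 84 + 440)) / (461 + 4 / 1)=3 / 31181660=0.00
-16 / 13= -1.23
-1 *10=-10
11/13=0.85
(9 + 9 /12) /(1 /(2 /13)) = 3 /2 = 1.50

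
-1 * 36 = -36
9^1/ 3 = 3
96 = 96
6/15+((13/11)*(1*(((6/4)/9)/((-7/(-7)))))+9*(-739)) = -6650.40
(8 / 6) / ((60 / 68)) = 68 / 45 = 1.51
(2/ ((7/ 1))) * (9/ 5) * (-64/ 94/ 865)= -576/ 1422925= -0.00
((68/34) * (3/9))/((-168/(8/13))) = -2/819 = -0.00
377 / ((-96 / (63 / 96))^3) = -129311 / 1073741824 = -0.00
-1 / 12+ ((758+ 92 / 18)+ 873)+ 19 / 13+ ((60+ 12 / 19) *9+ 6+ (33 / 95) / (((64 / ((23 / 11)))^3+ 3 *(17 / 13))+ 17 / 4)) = 2189.17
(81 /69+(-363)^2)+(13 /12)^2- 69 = 436198175 /3312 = 131702.35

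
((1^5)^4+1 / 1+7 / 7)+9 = 12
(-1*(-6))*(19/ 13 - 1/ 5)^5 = 22244390592/ 1160290625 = 19.17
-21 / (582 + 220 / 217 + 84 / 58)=-0.04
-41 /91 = -0.45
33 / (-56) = -33 / 56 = -0.59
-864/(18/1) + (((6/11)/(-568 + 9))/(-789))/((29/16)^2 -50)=-928317088496/19339939333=-48.00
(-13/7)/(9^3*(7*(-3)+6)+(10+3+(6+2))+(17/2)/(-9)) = 0.00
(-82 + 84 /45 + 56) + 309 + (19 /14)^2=842923 /2940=286.71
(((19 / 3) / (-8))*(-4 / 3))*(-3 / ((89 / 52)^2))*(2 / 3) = -51376 / 71289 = -0.72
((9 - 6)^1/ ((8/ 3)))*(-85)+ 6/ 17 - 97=-26149/ 136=-192.27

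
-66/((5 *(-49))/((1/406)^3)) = 33/8198118460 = 0.00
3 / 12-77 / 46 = -131 / 92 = -1.42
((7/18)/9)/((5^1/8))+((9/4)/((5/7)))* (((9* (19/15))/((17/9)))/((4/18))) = 23579591/275400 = 85.62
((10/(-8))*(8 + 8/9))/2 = -50/9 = -5.56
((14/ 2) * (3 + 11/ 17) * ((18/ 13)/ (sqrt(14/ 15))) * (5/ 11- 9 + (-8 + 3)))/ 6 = -13857 * sqrt(210)/ 2431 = -82.60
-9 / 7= -1.29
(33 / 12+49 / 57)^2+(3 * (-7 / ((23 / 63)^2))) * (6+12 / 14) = -29352420383 / 27499536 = -1067.38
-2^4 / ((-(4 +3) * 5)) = 16 / 35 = 0.46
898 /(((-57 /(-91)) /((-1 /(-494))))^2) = 0.01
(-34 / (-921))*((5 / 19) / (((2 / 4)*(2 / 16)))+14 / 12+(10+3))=35615 / 52497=0.68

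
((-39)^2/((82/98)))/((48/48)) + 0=74529/41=1817.78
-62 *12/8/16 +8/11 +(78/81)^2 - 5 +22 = 1647689/128304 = 12.84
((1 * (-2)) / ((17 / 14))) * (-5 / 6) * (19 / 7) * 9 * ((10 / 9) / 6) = 950 / 153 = 6.21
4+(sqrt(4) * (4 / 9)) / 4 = 38 / 9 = 4.22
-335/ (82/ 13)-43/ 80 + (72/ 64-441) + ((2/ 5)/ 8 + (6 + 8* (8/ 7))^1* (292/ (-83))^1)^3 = -9730516073849597039/ 64328324648000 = -151263.32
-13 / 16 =-0.81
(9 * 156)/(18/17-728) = -11934/6179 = -1.93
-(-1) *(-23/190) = -23/190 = -0.12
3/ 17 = 0.18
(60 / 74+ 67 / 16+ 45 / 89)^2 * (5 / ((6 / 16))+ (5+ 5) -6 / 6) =5634350265427 / 8328076032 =676.55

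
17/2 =8.50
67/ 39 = 1.72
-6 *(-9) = 54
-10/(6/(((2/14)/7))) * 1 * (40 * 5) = -1000/147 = -6.80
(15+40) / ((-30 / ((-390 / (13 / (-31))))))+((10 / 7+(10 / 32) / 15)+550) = -387593 / 336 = -1153.55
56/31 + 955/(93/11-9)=-325319/186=-1749.03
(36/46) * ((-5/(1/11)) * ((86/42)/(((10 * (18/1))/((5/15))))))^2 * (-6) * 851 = -8277973/47628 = -173.80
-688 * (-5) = 3440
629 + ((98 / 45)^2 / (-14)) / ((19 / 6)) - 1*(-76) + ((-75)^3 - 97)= -5402750647 / 12825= -421267.11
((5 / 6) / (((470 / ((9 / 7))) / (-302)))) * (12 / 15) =-906 / 1645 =-0.55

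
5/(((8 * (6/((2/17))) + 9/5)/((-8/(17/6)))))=-400/11611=-0.03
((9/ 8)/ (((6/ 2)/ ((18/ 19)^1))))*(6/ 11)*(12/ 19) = 486/ 3971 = 0.12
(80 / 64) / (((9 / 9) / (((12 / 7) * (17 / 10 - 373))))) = -11139 / 14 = -795.64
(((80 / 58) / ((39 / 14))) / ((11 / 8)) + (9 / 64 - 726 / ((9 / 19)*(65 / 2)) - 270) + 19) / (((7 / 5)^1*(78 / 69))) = -27255303853 / 144912768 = -188.08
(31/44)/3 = 31/132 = 0.23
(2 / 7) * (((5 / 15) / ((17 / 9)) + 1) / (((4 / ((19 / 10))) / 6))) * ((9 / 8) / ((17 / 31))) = 15903 / 8092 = 1.97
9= 9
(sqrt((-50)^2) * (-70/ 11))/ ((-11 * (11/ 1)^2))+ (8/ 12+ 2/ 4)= 123487/ 87846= 1.41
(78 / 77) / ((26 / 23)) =69 / 77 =0.90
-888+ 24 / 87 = -25744 / 29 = -887.72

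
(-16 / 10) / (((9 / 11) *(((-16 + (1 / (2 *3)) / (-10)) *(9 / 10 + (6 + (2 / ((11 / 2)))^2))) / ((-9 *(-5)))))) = 6388800 / 8177149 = 0.78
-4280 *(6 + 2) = -34240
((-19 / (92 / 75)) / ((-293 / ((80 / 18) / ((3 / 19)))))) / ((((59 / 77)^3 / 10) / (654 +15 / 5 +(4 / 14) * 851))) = 29773.98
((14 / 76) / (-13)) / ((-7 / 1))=0.00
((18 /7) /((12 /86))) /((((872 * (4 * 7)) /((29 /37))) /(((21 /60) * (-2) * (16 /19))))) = -3741 /10727780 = -0.00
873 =873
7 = 7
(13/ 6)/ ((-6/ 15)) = -65/ 12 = -5.42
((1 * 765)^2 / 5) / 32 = 117045 / 32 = 3657.66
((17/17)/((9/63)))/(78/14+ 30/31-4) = 1519/551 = 2.76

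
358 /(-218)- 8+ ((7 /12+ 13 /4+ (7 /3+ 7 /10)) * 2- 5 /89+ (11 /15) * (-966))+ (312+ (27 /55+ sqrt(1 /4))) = -1252917773 /3201330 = -391.37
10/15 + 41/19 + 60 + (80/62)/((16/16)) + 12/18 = 114469/1767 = 64.78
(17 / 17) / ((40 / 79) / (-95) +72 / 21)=10507 / 35968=0.29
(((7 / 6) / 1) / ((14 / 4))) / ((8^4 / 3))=1 / 4096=0.00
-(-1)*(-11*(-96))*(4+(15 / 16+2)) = 7326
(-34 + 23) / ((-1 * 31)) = 0.35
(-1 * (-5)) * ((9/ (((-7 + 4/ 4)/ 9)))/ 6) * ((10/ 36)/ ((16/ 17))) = -425/ 128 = -3.32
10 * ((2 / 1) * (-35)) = -700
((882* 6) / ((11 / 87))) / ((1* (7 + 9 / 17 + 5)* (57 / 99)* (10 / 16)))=62614944 / 6745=9283.16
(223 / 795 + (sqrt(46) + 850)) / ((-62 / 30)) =-675973 / 1643-15*sqrt(46) / 31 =-414.71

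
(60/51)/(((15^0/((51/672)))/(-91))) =-65/8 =-8.12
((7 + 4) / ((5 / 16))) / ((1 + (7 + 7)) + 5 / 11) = 968 / 425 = 2.28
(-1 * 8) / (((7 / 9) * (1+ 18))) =-72 / 133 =-0.54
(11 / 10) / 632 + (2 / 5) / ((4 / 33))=20867 / 6320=3.30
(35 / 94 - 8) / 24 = -239 / 752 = -0.32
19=19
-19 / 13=-1.46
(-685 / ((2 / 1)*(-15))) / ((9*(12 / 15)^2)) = 3425 / 864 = 3.96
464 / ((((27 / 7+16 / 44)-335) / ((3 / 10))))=-8932 / 21225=-0.42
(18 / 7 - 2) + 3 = 25 / 7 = 3.57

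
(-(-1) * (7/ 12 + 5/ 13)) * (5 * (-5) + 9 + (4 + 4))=-302/ 39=-7.74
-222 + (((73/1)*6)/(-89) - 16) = -21620/89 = -242.92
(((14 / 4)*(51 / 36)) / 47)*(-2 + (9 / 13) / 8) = -23681 / 117312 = -0.20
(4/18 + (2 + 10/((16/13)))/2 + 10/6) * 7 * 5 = 35035/144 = 243.30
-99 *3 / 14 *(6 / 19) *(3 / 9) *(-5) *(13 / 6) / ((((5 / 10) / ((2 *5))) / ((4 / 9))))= 28600 / 133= 215.04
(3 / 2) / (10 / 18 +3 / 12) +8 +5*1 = 431 / 29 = 14.86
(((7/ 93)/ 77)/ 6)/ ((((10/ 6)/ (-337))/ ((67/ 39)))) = -22579/ 398970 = -0.06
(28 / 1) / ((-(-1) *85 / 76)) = 2128 / 85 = 25.04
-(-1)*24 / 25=24 / 25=0.96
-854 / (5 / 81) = -69174 / 5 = -13834.80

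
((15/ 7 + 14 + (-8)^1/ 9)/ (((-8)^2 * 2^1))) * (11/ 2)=10571/ 16128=0.66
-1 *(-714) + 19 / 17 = 12157 / 17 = 715.12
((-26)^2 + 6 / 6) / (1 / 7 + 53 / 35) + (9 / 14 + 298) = 143557 / 203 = 707.18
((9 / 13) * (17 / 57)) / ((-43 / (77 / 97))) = -3927 / 1030237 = -0.00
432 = 432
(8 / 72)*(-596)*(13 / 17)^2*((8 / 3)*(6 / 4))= -402896 / 2601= -154.90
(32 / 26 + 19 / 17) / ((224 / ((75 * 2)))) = 1.57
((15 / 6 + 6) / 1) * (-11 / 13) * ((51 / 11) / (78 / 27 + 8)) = -7803 / 2548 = -3.06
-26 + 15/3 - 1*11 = -32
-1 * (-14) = 14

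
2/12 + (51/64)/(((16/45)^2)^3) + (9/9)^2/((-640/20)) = 1270912348241/3221225472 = 394.54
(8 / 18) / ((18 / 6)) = 4 / 27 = 0.15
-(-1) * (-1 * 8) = -8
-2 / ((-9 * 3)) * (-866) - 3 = -1813 / 27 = -67.15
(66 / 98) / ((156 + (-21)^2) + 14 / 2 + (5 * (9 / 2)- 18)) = 66 / 59633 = 0.00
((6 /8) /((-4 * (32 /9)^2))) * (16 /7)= -243 /7168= -0.03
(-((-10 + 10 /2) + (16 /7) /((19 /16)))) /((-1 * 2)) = -409 /266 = -1.54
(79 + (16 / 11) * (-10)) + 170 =2579 / 11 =234.45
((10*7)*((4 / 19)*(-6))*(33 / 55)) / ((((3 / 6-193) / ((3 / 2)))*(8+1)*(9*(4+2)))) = 8 / 9405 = 0.00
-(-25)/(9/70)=1750/9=194.44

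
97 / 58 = 1.67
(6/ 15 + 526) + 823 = 6747/ 5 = 1349.40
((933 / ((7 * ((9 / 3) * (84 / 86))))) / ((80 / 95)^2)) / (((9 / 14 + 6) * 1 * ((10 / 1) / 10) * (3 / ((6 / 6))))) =4827653 / 1499904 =3.22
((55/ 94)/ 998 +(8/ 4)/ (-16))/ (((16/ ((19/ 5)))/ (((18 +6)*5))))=-1330551/ 375248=-3.55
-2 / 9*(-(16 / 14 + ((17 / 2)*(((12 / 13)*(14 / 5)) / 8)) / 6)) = 971 / 2730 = 0.36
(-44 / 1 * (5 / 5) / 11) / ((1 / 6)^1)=-24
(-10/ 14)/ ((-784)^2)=-5/ 4302592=-0.00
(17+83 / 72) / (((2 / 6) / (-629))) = -822103 / 24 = -34254.29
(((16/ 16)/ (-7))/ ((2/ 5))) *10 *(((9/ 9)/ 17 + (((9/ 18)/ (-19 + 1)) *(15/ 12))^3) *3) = -74596475/ 118444032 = -0.63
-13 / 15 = -0.87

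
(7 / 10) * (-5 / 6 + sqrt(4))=49 / 60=0.82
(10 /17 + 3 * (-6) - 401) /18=-2371 /102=-23.25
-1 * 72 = -72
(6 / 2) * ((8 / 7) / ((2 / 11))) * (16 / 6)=352 / 7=50.29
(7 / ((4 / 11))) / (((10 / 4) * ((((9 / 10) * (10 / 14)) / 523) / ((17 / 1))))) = 4792249 / 45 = 106494.42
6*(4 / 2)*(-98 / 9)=-392 / 3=-130.67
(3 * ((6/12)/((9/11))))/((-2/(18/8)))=-33/16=-2.06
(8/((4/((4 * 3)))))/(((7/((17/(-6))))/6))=-408/7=-58.29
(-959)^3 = -881974079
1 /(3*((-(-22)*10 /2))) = 1 /330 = 0.00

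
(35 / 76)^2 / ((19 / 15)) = 18375 / 109744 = 0.17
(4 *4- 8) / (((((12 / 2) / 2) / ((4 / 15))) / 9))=32 / 5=6.40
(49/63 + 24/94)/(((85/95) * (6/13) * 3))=0.83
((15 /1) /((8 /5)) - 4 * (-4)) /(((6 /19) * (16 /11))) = 42427 /768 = 55.24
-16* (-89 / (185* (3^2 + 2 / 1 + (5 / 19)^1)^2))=128516 / 2118065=0.06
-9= -9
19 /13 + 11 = 162 /13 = 12.46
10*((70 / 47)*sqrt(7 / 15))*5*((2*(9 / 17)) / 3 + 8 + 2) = 123200*sqrt(105) / 2397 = 526.67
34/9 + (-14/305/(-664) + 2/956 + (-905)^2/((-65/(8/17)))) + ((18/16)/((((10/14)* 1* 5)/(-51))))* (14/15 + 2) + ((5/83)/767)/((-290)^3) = -20685905569746638273737/3463272120381723000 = -5972.94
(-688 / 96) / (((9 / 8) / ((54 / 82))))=-4.20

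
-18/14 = -9/7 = -1.29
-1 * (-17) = 17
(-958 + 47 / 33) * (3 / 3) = -31567 / 33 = -956.58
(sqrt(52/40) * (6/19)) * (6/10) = 9 * sqrt(130)/475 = 0.22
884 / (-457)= -884 / 457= -1.93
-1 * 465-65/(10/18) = -582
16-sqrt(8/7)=16-2 * sqrt(14)/7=14.93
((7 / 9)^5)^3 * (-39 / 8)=-0.11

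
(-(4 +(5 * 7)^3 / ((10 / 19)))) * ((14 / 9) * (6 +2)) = -1013805.33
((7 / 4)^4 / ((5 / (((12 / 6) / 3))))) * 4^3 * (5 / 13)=2401 / 78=30.78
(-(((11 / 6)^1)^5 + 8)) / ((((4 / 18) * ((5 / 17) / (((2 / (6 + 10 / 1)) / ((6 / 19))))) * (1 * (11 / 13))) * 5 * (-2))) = 937464541 / 45619200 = 20.55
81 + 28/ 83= 6751/ 83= 81.34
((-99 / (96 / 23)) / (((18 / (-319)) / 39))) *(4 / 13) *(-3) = -15132.56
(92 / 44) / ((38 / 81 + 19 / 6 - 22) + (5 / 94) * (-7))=-87561 / 784630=-0.11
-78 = -78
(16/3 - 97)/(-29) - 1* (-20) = 2015/87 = 23.16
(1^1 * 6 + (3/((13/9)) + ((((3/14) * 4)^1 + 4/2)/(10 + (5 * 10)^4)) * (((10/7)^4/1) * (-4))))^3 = 610730133456287386522857609944875/1159078197820973881406829634943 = 526.91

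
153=153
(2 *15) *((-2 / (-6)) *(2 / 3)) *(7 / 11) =140 / 33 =4.24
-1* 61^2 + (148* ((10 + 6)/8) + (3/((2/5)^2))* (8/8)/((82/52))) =-279875/82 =-3413.11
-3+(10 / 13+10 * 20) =2571 / 13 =197.77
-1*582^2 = -338724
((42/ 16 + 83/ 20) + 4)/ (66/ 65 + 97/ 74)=4.63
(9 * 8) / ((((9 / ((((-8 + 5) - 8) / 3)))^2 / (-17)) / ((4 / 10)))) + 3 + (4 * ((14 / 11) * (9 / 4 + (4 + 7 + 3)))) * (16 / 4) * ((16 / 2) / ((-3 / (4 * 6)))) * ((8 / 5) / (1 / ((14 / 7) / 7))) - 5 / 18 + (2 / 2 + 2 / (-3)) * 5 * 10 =-86813069 / 8910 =-9743.33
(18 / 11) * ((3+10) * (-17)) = -3978 / 11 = -361.64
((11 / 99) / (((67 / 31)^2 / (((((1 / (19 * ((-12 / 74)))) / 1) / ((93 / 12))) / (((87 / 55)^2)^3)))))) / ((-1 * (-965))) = -12699877918750 / 192725772548757663609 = -0.00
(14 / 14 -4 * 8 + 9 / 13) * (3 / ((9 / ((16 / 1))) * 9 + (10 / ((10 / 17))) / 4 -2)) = -6304 / 507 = -12.43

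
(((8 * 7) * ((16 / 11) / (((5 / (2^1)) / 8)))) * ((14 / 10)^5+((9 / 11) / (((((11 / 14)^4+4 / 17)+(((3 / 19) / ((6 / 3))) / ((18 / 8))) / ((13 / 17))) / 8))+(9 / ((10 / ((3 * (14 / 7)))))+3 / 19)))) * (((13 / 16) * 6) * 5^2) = 304573581024256217856 / 460521525344375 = 661366.66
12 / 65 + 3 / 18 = 137 / 390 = 0.35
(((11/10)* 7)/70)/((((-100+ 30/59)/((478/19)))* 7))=-155111/39035500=-0.00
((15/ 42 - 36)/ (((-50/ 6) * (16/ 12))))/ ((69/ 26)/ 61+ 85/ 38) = 67665897/ 48101200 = 1.41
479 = 479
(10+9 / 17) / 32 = 179 / 544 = 0.33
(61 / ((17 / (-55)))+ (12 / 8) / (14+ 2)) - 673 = -473421 / 544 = -870.26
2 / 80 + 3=121 / 40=3.02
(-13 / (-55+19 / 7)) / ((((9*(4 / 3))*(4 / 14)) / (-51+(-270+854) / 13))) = -3871 / 8784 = -0.44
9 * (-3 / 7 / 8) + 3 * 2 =309 / 56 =5.52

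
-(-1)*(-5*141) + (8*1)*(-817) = -7241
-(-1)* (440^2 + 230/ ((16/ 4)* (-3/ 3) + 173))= 193601.36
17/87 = 0.20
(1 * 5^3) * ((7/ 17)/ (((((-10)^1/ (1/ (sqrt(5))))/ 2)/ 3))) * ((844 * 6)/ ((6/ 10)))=-886200 * sqrt(5)/ 17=-116564.91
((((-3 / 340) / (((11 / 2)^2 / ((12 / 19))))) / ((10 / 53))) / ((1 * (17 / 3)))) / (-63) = 318 / 116271925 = 0.00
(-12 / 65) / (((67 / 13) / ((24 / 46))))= -144 / 7705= -0.02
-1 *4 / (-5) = 4 / 5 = 0.80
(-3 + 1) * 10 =-20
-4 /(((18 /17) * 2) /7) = -119 /9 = -13.22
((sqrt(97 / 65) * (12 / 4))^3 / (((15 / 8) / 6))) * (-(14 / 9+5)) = -274704 * sqrt(6305) / 21125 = -1032.55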